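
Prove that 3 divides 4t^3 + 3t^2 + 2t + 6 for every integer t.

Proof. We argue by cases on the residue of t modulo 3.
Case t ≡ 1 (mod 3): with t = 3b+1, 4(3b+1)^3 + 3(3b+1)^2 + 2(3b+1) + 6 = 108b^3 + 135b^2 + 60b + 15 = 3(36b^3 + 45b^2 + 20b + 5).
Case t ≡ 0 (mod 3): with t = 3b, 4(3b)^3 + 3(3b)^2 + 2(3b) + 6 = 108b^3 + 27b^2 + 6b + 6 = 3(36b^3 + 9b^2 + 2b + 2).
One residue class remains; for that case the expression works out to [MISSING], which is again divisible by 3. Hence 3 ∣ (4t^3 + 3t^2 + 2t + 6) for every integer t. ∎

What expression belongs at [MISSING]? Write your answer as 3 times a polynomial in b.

3(36b^3 + 81b^2 + 62b + 18)

Only t ≡ 2 (mod 3) is unaccounted for. Put t = 3b+2:
4(3b+2)^3 + 3(3b+2)^2 + 2(3b+2) + 6 expands to 108b^3 + 243b^2 + 186b + 54,
and factoring out 3 leaves 3(36b^3 + 81b^2 + 62b + 18).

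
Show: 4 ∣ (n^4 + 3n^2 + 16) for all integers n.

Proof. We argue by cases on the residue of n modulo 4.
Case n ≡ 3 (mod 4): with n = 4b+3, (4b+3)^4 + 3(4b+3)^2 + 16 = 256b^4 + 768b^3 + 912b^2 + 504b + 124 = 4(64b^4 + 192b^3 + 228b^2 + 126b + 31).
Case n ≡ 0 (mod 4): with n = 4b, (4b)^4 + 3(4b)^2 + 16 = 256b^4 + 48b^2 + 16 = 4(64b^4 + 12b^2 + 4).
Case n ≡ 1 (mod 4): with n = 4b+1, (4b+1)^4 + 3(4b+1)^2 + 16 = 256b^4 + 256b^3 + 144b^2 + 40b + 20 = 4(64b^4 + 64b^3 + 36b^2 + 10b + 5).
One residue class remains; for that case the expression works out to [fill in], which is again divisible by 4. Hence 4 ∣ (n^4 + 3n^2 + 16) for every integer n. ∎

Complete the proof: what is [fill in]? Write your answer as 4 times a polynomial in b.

Only n ≡ 2 (mod 4) is unaccounted for. Put n = 4b+2:
(4b+2)^4 + 3(4b+2)^2 + 16 expands to 256b^4 + 512b^3 + 432b^2 + 176b + 44,
and factoring out 4 leaves 4(64b^4 + 128b^3 + 108b^2 + 44b + 11).

4(64b^4 + 128b^3 + 108b^2 + 44b + 11)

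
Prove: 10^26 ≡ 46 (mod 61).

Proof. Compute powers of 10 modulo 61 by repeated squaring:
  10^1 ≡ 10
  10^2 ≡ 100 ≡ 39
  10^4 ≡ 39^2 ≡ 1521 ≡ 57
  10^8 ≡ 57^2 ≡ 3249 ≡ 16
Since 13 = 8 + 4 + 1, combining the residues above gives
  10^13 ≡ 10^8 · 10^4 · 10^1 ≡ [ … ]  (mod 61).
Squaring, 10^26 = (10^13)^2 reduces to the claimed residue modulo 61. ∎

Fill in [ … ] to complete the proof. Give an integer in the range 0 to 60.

31

Multiply the listed residues: 16 · 57 · 10 = 912 → 9120.
Reducing modulo 61: 9120 = 149·61 + 31, so 10^13 ≡ 31.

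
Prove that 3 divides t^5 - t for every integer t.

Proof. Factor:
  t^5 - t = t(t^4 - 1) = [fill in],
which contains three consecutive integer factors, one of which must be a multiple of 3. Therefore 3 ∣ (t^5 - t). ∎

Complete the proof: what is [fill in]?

t^4 - 1 = (t^2 - 1)(t^2 + 1), and t^2 - 1 = (t-1)(t+1).
So t(t^4 - 1) = (t - 1)t(t + 1)(t^2 + 1).

(t - 1)t(t + 1)(t^2 + 1)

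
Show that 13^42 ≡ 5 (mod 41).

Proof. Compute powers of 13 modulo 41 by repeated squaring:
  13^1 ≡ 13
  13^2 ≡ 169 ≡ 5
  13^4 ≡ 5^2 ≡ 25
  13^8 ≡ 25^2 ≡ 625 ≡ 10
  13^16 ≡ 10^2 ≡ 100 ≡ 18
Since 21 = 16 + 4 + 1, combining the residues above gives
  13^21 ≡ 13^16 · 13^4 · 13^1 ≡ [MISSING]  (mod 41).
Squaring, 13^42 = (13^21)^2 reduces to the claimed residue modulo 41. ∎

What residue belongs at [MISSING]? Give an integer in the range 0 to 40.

28

13^16 · 13^4 · 13^1 ≡ 18 · 25 · 13 = 5850.
5850 mod 41 = 28, so 13^21 ≡ 28 (mod 41).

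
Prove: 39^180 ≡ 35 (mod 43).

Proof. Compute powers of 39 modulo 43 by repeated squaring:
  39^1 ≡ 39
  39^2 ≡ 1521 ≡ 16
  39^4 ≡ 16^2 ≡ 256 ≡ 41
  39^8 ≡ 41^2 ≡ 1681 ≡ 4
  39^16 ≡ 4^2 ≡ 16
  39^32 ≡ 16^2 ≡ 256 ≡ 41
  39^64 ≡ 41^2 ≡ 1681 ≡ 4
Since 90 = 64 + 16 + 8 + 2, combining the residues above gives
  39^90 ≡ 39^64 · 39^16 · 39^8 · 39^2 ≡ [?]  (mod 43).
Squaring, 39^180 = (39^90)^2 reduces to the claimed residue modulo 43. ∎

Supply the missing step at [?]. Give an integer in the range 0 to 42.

Multiply the listed residues: 4 · 16 · 4 · 16 = 64 → 256 → 4096.
Reducing modulo 43: 4096 = 95·43 + 11, so 39^90 ≡ 11.

11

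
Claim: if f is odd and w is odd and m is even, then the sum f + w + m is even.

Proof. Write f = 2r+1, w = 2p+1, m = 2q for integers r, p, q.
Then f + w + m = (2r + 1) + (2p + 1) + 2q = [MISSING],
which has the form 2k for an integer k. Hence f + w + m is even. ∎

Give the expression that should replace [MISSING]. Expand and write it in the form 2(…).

2(p + q + r + 1)

Expanding: (2r + 1) + (2p + 1) + 2q = 2p + 2q + 2r + 2.
Every term is even; pulling out the factor of 2 gives 2(p + q + r + 1).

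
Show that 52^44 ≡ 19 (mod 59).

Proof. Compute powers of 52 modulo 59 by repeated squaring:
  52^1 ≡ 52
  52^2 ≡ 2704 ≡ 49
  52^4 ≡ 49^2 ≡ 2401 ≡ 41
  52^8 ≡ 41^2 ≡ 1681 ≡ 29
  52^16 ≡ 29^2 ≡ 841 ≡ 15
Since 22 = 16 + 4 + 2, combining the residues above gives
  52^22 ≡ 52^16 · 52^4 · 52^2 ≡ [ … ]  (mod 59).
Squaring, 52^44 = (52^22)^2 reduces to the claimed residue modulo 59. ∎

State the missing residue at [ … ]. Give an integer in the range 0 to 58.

52^16 · 52^4 · 52^2 ≡ 15 · 41 · 49 = 30135.
30135 mod 59 = 45, so 52^22 ≡ 45 (mod 59).

45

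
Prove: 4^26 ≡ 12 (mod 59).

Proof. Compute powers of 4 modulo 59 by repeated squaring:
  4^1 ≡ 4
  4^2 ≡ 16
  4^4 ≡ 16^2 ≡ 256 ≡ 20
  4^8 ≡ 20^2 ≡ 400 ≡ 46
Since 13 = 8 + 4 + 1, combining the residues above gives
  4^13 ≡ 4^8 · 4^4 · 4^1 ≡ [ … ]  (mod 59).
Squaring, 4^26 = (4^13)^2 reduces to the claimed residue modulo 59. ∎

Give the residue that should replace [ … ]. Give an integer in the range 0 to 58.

4^8 · 4^4 · 4^1 ≡ 46 · 20 · 4 = 3680.
3680 mod 59 = 22, so 4^13 ≡ 22 (mod 59).

22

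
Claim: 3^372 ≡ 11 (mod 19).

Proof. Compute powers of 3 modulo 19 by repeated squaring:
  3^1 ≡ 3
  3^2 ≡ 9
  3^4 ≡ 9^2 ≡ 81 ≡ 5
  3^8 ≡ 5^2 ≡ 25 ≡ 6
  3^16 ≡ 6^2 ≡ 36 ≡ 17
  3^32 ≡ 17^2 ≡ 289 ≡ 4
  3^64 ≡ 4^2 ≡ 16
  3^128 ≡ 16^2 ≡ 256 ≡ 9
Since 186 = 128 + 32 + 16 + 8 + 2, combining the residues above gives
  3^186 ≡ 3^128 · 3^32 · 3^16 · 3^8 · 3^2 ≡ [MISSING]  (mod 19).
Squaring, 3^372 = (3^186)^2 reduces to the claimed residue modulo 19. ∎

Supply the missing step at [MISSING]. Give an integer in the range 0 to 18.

7

3^128 · 3^32 · 3^16 · 3^8 · 3^2 ≡ 9 · 4 · 17 · 6 · 9 = 33048.
33048 mod 19 = 7, so 3^186 ≡ 7 (mod 19).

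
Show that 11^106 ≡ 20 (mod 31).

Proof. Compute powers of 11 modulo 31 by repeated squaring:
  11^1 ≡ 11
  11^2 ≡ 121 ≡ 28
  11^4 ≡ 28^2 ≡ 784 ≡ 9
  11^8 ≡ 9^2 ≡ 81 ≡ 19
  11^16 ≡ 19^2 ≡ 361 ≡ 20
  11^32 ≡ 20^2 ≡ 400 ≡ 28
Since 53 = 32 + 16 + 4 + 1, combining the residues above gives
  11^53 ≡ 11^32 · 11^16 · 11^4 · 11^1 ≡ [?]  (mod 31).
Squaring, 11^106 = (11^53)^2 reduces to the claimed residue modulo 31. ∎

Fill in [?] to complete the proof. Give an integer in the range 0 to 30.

12

Multiply the listed residues: 28 · 20 · 9 · 11 = 560 → 5040 → 55440.
Reducing modulo 31: 55440 = 1788·31 + 12, so 11^53 ≡ 12.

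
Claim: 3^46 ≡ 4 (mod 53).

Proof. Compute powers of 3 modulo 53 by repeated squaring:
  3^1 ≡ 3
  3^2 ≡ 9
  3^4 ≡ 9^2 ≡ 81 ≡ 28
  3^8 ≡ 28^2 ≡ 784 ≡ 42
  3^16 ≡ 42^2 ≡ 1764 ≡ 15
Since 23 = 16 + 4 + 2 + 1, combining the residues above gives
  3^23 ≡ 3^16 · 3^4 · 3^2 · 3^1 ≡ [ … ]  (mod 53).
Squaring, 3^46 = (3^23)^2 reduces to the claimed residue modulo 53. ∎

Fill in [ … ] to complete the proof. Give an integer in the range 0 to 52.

3^16 · 3^4 · 3^2 · 3^1 ≡ 15 · 28 · 9 · 3 = 11340.
11340 mod 53 = 51, so 3^23 ≡ 51 (mod 53).

51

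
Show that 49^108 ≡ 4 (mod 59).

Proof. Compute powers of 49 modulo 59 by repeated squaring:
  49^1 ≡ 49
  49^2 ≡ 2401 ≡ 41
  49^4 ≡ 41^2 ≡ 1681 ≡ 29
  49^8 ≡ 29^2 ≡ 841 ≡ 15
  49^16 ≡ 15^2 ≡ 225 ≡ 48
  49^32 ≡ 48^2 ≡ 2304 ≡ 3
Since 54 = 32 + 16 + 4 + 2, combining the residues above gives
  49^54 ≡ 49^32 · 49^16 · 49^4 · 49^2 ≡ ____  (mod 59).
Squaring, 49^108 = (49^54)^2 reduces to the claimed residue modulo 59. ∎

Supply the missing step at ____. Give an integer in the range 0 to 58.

57

Multiply the listed residues: 3 · 48 · 29 · 41 = 144 → 4176 → 171216.
Reducing modulo 59: 171216 = 2901·59 + 57, so 49^54 ≡ 57.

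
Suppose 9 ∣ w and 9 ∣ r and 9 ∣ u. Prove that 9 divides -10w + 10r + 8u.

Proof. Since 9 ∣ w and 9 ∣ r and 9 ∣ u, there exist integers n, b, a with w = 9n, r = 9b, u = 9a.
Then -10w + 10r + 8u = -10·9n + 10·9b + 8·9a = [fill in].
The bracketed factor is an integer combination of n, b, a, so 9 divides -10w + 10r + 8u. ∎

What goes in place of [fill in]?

Pull the common 9 out of every term: -10·9n + 10·9b + 8·9a = 9(8a + 10b - 10n).
8a + 10b - 10n is an integer, which exhibits the divisibility.

9(8a + 10b - 10n)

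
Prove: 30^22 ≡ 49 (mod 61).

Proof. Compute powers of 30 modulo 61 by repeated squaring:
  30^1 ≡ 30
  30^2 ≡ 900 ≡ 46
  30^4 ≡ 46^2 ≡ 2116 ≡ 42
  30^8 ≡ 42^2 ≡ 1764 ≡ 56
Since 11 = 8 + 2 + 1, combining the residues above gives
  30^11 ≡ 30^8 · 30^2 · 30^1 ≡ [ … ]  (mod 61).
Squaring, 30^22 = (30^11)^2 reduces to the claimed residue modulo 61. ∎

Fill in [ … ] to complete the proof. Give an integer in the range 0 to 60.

54

30^8 · 30^2 · 30^1 ≡ 56 · 46 · 30 = 77280.
77280 mod 61 = 54, so 30^11 ≡ 54 (mod 61).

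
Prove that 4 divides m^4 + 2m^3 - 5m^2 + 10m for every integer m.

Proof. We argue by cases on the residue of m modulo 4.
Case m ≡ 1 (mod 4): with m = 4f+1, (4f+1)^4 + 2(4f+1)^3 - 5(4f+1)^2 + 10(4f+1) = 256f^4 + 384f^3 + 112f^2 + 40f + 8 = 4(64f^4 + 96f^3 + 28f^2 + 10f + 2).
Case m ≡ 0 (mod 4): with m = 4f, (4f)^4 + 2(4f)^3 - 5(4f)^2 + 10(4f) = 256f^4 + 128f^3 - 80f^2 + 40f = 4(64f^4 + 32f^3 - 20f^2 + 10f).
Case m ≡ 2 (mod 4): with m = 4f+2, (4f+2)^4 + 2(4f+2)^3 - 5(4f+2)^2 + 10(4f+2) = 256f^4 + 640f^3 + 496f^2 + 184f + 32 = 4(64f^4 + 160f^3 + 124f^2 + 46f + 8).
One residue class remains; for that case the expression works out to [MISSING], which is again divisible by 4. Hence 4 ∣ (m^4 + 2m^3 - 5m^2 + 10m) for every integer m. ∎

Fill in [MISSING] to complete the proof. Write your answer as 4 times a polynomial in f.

The residues treated are {1, 0, 2}, so the missing case is m ≡ 3 (mod 4); write m = 4f+3.
Then (4f+3)^4 + 2(4f+3)^3 - 5(4f+3)^2 + 10(4f+3) = 256f^4 + 896f^3 + 1072f^2 + 568f + 120 = 4(64f^4 + 224f^3 + 268f^2 + 142f + 30).

4(64f^4 + 224f^3 + 268f^2 + 142f + 30)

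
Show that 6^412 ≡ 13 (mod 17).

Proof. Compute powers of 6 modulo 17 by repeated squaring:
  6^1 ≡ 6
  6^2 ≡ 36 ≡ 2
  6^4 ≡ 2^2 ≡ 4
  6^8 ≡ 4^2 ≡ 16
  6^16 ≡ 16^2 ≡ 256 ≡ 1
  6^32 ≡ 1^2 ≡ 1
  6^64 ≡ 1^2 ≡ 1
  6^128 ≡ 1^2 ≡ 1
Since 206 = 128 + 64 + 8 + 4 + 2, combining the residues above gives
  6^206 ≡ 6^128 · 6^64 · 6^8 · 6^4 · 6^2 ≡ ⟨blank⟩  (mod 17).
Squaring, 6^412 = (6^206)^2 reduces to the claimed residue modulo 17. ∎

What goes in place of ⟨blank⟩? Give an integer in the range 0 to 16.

Multiply the listed residues: 1 · 1 · 16 · 4 · 2 = 1 → 16 → 64 → 128.
Reducing modulo 17: 128 = 7·17 + 9, so 6^206 ≡ 9.

9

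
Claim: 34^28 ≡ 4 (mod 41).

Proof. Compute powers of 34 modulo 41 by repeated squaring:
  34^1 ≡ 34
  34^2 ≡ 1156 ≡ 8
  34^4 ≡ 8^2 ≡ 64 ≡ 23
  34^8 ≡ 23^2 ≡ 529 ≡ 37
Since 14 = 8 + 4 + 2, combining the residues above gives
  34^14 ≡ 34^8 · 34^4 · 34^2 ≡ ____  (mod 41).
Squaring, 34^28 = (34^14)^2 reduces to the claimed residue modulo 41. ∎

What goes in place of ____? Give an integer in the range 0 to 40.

2

Multiply the listed residues: 37 · 23 · 8 = 851 → 6808.
Reducing modulo 41: 6808 = 166·41 + 2, so 34^14 ≡ 2.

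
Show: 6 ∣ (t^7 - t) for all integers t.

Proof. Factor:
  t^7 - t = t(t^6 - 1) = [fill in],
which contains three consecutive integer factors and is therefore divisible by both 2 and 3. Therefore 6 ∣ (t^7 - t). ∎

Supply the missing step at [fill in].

t^6 - 1 = (t^2 - 1)(t^4 + t^2 + 1), and t^2 - 1 = (t-1)(t+1).
So t(t^6 - 1) = (t - 1)t(t + 1)(t^4 + t^2 + 1).

(t - 1)t(t + 1)(t^4 + t^2 + 1)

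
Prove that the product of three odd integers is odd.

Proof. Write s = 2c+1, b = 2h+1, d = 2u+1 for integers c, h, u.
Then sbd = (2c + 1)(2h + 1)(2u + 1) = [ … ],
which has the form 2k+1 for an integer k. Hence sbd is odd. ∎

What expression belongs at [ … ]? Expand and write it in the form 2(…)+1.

2(4chu + 2ch + 2cu + c + 2hu + h + u) + 1

Expanding: (2c + 1)(2h + 1)(2u + 1) = 8chu + 4ch + 4cu + 2c + 4hu + 2h + 2u + 1.
Every term except the constant is even, so this is 2(4chu + 2ch + 2cu + c + 2hu + h + u) + 1,
and 4chu + 2ch + 2cu + c + 2hu + h + u ∈ ℤ gives the required form.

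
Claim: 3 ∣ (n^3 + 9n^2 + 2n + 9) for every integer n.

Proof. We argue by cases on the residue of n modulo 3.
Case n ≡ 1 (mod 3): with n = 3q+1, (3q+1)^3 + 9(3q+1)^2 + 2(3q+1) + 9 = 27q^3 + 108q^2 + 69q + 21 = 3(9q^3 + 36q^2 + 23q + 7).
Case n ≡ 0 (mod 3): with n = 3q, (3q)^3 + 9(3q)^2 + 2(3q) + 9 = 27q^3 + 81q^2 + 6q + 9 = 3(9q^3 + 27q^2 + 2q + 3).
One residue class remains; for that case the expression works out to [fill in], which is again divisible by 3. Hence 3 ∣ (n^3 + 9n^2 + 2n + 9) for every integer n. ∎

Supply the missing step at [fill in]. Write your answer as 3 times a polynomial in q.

The residues treated are {1, 0}, so the missing case is n ≡ 2 (mod 3); write n = 3q+2.
Then (3q+2)^3 + 9(3q+2)^2 + 2(3q+2) + 9 = 27q^3 + 135q^2 + 150q + 57 = 3(9q^3 + 45q^2 + 50q + 19).

3(9q^3 + 45q^2 + 50q + 19)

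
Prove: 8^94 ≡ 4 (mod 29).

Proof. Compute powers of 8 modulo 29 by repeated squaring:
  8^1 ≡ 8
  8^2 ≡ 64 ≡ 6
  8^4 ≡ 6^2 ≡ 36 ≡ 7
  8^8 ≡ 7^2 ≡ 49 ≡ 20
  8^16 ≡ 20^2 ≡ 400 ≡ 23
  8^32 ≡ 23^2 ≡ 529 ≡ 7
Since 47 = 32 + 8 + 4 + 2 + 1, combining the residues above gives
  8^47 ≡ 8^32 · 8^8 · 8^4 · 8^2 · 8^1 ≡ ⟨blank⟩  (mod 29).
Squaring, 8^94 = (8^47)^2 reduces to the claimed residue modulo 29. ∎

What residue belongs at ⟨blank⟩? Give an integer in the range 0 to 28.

2

Multiply the listed residues: 7 · 20 · 7 · 6 · 8 = 140 → 980 → 5880 → 47040.
Reducing modulo 29: 47040 = 1622·29 + 2, so 8^47 ≡ 2.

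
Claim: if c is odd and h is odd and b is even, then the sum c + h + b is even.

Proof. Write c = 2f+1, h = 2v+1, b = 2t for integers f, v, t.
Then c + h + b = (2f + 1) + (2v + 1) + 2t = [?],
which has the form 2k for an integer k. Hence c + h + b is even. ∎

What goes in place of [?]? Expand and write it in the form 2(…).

(2f + 1) + (2v + 1) + 2t = 2f + 2t + 2v + 2
= 2(f + t + v + 1).
Since f + t + v + 1 is an integer, the sum is of the form 2k for an integer k.

2(f + t + v + 1)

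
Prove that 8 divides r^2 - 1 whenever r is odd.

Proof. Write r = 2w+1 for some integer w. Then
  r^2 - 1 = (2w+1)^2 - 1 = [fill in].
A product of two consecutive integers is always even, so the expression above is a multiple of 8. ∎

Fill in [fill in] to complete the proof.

(2w+1)^2 - 1 = 4w^2 + 4w + 1 - 1 = 4w^2 + 4w = 4w(w+1).
Since w and w+1 are consecutive, w(w+1) is even, and 4·(even) is a multiple of 8.

4w(w + 1)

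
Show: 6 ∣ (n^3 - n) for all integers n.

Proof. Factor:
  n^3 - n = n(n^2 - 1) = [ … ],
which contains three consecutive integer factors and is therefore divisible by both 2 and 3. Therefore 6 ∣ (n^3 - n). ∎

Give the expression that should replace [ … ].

(n - 1)n(n + 1)

n(n^2 - 1) = n(n - 1)(n + 1) = (n - 1)n(n + 1).
These three factors are consecutive integers, so their product is divisible by 6.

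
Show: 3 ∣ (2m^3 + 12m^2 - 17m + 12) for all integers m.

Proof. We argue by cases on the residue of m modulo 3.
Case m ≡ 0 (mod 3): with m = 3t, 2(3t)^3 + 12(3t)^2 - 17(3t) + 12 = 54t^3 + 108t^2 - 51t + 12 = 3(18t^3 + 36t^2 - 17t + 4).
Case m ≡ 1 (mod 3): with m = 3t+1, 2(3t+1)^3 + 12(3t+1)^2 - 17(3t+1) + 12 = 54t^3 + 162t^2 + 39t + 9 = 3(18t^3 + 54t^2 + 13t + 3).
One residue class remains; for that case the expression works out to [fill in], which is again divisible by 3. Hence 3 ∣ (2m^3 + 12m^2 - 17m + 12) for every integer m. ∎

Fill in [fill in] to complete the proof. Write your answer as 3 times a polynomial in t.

3(18t^3 + 72t^2 + 55t + 14)

The residues treated are {0, 1}, so the missing case is m ≡ 2 (mod 3); write m = 3t+2.
Then 2(3t+2)^3 + 12(3t+2)^2 - 17(3t+2) + 12 = 54t^3 + 216t^2 + 165t + 42 = 3(18t^3 + 72t^2 + 55t + 14).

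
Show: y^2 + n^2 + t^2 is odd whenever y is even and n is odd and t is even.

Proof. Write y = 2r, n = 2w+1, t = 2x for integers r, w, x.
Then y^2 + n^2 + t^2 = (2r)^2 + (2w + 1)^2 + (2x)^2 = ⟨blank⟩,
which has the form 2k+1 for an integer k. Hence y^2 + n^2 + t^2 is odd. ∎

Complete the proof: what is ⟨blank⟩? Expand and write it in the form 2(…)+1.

(2r)^2 + (2w + 1)^2 + (2x)^2 = 4r^2 + 4w^2 + 4w + 4x^2 + 1
= 2(2r^2 + 2w^2 + 2w + 2x^2) + 1.
Since 2r^2 + 2w^2 + 2w + 2x^2 is an integer, the sum of squares is of the form 2k+1 for an integer k.

2(2r^2 + 2w^2 + 2w + 2x^2) + 1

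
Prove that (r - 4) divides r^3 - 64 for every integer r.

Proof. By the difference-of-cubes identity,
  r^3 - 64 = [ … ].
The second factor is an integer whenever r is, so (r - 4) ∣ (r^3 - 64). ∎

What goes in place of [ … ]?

(r - 4)(r^2 + 4r + 16)

a^3 - b^3 = (a - b)(a^2 + ab + b^2). With a = r, b = 4:
r^3 - 64 = (r - 4)(r^2 + 4r + 16).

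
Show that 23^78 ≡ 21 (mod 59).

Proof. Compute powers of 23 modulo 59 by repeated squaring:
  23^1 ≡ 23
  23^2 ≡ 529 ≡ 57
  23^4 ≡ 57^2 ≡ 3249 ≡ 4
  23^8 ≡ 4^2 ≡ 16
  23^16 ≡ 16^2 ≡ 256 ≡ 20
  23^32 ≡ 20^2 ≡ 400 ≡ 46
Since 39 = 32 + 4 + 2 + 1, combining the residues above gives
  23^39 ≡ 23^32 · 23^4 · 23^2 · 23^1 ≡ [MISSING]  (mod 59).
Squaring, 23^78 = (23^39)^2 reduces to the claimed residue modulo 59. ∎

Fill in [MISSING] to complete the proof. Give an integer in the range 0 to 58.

32

Multiply the listed residues: 46 · 4 · 57 · 23 = 184 → 10488 → 241224.
Reducing modulo 59: 241224 = 4088·59 + 32, so 23^39 ≡ 32.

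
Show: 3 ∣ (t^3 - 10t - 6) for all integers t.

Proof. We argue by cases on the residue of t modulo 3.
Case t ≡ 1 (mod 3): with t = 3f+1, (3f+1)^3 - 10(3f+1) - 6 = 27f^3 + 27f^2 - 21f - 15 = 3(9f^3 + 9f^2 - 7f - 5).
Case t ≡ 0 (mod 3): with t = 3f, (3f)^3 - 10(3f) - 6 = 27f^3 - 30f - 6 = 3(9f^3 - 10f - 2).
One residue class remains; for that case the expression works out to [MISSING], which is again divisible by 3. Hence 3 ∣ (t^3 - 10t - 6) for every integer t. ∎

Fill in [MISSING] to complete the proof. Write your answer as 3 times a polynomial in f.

Only t ≡ 2 (mod 3) is unaccounted for. Put t = 3f+2:
(3f+2)^3 - 10(3f+2) - 6 expands to 27f^3 + 54f^2 + 6f - 18,
and factoring out 3 leaves 3(9f^3 + 18f^2 + 2f - 6).

3(9f^3 + 18f^2 + 2f - 6)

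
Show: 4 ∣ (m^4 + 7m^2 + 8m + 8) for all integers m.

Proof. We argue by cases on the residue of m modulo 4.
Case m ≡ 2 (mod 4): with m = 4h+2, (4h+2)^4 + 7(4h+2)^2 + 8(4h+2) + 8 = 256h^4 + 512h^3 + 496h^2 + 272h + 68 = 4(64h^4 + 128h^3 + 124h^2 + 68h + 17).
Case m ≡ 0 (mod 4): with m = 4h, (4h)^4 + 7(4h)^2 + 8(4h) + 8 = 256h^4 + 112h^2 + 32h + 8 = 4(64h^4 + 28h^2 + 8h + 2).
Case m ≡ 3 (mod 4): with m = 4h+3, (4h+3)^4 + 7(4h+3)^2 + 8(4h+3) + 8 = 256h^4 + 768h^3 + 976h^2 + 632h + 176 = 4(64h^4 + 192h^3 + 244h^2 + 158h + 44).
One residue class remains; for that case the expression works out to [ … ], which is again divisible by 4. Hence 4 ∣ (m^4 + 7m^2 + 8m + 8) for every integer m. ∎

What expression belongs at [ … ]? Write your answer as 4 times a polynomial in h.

4(64h^4 + 64h^3 + 52h^2 + 26h + 6)

Only m ≡ 1 (mod 4) is unaccounted for. Put m = 4h+1:
(4h+1)^4 + 7(4h+1)^2 + 8(4h+1) + 8 expands to 256h^4 + 256h^3 + 208h^2 + 104h + 24,
and factoring out 4 leaves 4(64h^4 + 64h^3 + 52h^2 + 26h + 6).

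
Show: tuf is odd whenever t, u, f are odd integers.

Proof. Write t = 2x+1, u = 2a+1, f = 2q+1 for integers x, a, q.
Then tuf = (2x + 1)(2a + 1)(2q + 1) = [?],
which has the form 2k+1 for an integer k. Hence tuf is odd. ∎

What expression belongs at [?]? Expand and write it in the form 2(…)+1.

(2x + 1)(2a + 1)(2q + 1) = 8aqx + 4aq + 4ax + 2a + 4qx + 2q + 2x + 1
= 2(4aqx + 2aq + 2ax + a + 2qx + q + x) + 1.
Since 4aqx + 2aq + 2ax + a + 2qx + q + x is an integer, the product is of the form 2k+1 for an integer k.

2(4aqx + 2aq + 2ax + a + 2qx + q + x) + 1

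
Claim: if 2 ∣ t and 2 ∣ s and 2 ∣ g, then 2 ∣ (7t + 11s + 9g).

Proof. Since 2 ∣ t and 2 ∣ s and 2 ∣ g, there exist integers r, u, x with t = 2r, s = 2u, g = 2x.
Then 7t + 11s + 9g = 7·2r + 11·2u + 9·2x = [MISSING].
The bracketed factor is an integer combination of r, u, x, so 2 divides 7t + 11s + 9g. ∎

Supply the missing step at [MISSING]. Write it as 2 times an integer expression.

2(7r + 11u + 9x)

Pull the common 2 out of every term: 7·2r + 11·2u + 9·2x = 2(7r + 11u + 9x).
7r + 11u + 9x is an integer, which exhibits the divisibility.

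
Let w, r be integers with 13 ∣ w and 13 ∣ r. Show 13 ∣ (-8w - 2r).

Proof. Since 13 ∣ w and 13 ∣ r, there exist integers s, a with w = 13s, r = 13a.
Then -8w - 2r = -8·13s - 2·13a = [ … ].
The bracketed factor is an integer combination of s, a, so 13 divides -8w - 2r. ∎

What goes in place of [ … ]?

Each term has a factor of 13: -8·13s - 2·13a = 13·(-2a - 8s).
Since -2a - 8s is an integer, 13 ∣ (-8w - 2r).

13(-2a - 8s)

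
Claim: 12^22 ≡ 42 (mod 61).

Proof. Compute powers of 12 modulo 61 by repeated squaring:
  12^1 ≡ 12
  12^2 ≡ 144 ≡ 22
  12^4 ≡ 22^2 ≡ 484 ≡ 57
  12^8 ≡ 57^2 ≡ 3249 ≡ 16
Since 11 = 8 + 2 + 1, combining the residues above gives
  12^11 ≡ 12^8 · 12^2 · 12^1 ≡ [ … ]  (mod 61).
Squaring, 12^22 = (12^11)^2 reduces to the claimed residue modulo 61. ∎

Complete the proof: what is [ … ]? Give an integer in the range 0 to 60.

Multiply the listed residues: 16 · 22 · 12 = 352 → 4224.
Reducing modulo 61: 4224 = 69·61 + 15, so 12^11 ≡ 15.

15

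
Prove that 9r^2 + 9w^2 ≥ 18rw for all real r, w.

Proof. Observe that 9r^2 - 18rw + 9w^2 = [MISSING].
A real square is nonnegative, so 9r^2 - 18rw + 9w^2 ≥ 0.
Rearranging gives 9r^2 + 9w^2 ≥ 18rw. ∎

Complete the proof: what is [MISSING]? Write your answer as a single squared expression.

(3r - 3w)^2

9r^2 - 18rw + 9w^2 is a perfect-square trinomial: the outer terms are (3r)^2 and (3w)^2, and the cross term is -2·3r·3w.
So 9r^2 - 18rw + 9w^2 = (3r - 3w)^2 ≥ 0.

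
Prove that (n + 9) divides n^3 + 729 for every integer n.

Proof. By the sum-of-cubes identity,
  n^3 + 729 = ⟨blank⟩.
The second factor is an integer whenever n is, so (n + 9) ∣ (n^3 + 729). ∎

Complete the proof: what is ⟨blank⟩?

(n + 9)(n^2 - 9n + 81)

Polynomial division of n^3 + 729 by n + 9 leaves remainder 0 and quotient n^2 - 9n + 81.
Hence n^3 + 729 = (n + 9)(n^2 - 9n + 81).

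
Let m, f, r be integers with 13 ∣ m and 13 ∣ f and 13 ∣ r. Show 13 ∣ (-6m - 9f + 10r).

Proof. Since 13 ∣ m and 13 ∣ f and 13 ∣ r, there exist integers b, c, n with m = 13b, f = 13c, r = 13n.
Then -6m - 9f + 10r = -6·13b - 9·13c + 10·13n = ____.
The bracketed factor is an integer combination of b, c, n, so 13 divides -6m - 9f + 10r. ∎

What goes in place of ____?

13(-6b - 9c + 10n)

Pull the common 13 out of every term: -6·13b - 9·13c + 10·13n = 13(-6b - 9c + 10n).
-6b - 9c + 10n is an integer, which exhibits the divisibility.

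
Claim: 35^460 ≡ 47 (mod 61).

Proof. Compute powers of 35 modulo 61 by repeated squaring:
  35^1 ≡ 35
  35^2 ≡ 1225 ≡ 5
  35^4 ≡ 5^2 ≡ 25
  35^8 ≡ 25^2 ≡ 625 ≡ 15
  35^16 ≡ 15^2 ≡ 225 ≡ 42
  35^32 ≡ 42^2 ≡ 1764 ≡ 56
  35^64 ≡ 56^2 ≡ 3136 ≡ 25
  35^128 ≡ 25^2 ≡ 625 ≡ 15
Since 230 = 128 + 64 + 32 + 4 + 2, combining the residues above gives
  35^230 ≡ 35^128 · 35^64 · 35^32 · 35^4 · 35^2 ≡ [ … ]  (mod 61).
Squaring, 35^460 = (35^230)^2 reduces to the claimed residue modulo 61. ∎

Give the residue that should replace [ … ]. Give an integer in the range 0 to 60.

48

Multiply the listed residues: 15 · 25 · 56 · 25 · 5 = 375 → 21000 → 525000 → 2625000.
Reducing modulo 61: 2625000 = 43032·61 + 48, so 35^230 ≡ 48.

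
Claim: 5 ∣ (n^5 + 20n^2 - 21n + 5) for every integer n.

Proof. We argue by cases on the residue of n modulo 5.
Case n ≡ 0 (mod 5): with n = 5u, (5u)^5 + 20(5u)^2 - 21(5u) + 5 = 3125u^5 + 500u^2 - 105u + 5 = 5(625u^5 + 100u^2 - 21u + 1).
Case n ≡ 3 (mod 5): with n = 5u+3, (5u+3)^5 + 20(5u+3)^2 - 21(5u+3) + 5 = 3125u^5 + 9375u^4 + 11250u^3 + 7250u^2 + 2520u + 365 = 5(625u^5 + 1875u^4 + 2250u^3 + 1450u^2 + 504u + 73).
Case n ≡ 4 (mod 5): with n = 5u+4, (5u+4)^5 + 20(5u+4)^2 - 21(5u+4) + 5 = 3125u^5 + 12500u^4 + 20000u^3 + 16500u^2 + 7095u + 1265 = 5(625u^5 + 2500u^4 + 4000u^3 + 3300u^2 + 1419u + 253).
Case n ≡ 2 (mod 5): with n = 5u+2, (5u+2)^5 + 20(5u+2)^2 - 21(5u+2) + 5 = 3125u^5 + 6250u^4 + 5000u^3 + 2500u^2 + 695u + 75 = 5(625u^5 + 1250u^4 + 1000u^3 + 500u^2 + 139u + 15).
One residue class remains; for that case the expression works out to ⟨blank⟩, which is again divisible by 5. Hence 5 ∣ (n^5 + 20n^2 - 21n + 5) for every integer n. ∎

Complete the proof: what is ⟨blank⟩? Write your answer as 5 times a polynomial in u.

5(625u^5 + 625u^4 + 250u^3 + 150u^2 + 24u + 1)

The residues treated are {0, 3, 4, 2}, so the missing case is n ≡ 1 (mod 5); write n = 5u+1.
Then (5u+1)^5 + 20(5u+1)^2 - 21(5u+1) + 5 = 3125u^5 + 3125u^4 + 1250u^3 + 750u^2 + 120u + 5 = 5(625u^5 + 625u^4 + 250u^3 + 150u^2 + 24u + 1).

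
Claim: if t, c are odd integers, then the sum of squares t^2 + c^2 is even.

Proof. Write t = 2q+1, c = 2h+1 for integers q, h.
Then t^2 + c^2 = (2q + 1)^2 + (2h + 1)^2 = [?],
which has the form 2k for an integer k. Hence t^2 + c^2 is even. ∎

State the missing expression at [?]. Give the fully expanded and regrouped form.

(2q + 1)^2 + (2h + 1)^2 = 4h^2 + 4h + 4q^2 + 4q + 2
= 2(2h^2 + 2h + 2q^2 + 2q + 1).
Since 2h^2 + 2h + 2q^2 + 2q + 1 is an integer, the sum of squares is of the form 2k for an integer k.

2(2h^2 + 2h + 2q^2 + 2q + 1)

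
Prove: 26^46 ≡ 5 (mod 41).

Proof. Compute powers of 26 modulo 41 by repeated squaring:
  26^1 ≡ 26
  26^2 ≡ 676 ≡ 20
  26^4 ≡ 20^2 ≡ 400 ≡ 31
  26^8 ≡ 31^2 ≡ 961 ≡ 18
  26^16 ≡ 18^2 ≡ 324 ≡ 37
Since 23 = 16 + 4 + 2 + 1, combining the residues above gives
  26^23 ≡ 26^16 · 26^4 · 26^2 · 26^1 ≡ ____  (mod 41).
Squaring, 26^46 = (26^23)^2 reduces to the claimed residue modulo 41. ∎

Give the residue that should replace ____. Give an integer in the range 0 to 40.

13

26^16 · 26^4 · 26^2 · 26^1 ≡ 37 · 31 · 20 · 26 = 596440.
596440 mod 41 = 13, so 26^23 ≡ 13 (mod 41).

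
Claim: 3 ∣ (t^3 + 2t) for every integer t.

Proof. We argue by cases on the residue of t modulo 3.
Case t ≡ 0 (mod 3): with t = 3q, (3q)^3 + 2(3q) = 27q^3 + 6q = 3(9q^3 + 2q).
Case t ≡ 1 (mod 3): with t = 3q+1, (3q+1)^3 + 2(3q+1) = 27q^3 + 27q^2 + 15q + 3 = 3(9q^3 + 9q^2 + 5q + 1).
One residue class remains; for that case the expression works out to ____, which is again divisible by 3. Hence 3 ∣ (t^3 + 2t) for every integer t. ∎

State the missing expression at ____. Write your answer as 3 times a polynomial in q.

3(9q^3 + 18q^2 + 14q + 4)

Only t ≡ 2 (mod 3) is unaccounted for. Put t = 3q+2:
(3q+2)^3 + 2(3q+2) expands to 27q^3 + 54q^2 + 42q + 12,
and factoring out 3 leaves 3(9q^3 + 18q^2 + 14q + 4).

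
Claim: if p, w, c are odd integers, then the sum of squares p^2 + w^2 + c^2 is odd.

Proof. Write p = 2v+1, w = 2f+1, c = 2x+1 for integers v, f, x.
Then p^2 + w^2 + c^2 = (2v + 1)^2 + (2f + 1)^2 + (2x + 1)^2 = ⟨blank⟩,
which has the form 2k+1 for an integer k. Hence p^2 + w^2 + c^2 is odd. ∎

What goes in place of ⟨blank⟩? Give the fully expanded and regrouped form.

2(2f^2 + 2f + 2v^2 + 2v + 2x^2 + 2x + 1) + 1

(2v + 1)^2 + (2f + 1)^2 + (2x + 1)^2 = 4f^2 + 4f + 4v^2 + 4v + 4x^2 + 4x + 3
= 2(2f^2 + 2f + 2v^2 + 2v + 2x^2 + 2x + 1) + 1.
Since 2f^2 + 2f + 2v^2 + 2v + 2x^2 + 2x + 1 is an integer, the sum of squares is of the form 2k+1 for an integer k.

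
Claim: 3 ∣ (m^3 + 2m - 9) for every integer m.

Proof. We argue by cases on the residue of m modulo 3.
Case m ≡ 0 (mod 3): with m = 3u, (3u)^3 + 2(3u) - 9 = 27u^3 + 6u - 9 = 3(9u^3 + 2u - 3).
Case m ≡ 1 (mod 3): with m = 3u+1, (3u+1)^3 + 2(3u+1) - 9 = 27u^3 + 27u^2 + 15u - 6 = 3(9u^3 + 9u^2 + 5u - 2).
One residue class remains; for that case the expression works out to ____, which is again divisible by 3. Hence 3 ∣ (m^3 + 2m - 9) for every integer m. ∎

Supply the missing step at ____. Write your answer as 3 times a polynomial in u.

Only m ≡ 2 (mod 3) is unaccounted for. Put m = 3u+2:
(3u+2)^3 + 2(3u+2) - 9 expands to 27u^3 + 54u^2 + 42u + 3,
and factoring out 3 leaves 3(9u^3 + 18u^2 + 14u + 1).

3(9u^3 + 18u^2 + 14u + 1)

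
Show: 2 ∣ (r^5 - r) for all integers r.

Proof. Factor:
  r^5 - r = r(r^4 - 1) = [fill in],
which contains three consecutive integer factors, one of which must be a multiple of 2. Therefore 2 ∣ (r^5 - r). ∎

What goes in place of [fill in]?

r^4 - 1 = (r^2 - 1)(r^2 + 1), and r^2 - 1 = (r-1)(r+1).
So r(r^4 - 1) = (r - 1)r(r + 1)(r^2 + 1).

(r - 1)r(r + 1)(r^2 + 1)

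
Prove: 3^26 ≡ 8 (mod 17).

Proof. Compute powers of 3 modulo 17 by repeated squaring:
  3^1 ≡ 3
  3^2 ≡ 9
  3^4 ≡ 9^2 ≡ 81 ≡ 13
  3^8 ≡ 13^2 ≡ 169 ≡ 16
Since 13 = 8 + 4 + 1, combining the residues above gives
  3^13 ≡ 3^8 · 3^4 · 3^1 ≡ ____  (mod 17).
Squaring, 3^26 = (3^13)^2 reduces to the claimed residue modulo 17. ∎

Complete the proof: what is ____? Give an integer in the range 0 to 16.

12

Multiply the listed residues: 16 · 13 · 3 = 208 → 624.
Reducing modulo 17: 624 = 36·17 + 12, so 3^13 ≡ 12.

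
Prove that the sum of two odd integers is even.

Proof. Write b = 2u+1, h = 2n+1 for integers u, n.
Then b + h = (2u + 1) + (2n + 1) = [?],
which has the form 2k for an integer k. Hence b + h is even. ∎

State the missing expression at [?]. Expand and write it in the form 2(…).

Expanding: (2u + 1) + (2n + 1) = 2n + 2u + 2.
Every term is even; pulling out the factor of 2 gives 2(n + u + 1).

2(n + u + 1)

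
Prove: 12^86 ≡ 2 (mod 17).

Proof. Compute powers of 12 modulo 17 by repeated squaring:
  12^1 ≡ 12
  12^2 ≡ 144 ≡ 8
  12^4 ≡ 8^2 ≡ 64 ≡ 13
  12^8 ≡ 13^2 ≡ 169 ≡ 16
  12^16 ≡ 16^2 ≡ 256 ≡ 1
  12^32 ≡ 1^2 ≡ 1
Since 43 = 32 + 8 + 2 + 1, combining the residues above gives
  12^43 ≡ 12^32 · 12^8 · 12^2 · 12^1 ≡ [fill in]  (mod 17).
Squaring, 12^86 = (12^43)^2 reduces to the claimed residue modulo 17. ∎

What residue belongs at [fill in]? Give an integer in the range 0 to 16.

6

12^32 · 12^8 · 12^2 · 12^1 ≡ 1 · 16 · 8 · 12 = 1536.
1536 mod 17 = 6, so 12^43 ≡ 6 (mod 17).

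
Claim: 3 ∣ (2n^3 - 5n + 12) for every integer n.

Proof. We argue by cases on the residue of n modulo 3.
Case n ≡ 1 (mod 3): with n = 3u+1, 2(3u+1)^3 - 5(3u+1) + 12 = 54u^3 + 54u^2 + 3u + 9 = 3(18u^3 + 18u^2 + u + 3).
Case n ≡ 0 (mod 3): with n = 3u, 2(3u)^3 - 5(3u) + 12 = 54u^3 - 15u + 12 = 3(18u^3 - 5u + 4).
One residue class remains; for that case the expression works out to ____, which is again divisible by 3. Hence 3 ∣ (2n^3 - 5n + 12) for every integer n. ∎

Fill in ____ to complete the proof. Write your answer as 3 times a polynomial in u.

The residues treated are {1, 0}, so the missing case is n ≡ 2 (mod 3); write n = 3u+2.
Then 2(3u+2)^3 - 5(3u+2) + 12 = 54u^3 + 108u^2 + 57u + 18 = 3(18u^3 + 36u^2 + 19u + 6).

3(18u^3 + 36u^2 + 19u + 6)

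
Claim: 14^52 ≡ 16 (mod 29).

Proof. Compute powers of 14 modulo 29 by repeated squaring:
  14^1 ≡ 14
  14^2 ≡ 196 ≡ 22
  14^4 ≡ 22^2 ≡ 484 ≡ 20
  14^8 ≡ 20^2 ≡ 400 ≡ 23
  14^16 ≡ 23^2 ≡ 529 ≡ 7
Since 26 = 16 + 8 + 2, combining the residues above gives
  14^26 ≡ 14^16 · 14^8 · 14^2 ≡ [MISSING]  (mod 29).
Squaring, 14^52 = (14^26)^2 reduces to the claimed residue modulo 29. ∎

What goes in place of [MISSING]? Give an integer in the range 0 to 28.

4

14^16 · 14^8 · 14^2 ≡ 7 · 23 · 22 = 3542.
3542 mod 29 = 4, so 14^26 ≡ 4 (mod 29).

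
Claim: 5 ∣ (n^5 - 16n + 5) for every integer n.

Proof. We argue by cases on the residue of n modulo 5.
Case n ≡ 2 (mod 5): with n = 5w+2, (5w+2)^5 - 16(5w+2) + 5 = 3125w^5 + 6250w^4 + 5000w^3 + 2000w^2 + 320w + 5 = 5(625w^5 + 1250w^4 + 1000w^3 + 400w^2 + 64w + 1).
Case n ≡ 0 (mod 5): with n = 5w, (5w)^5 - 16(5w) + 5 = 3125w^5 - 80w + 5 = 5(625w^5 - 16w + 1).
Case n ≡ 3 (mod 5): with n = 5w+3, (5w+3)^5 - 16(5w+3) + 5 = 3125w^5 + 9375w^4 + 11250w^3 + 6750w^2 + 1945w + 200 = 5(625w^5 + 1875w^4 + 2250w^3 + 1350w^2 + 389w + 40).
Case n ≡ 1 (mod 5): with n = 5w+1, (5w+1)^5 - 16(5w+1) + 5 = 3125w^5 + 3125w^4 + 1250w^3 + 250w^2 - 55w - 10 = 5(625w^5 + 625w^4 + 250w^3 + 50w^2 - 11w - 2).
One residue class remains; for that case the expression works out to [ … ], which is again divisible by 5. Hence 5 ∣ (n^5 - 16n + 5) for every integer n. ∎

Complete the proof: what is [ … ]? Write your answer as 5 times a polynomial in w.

Only n ≡ 4 (mod 5) is unaccounted for. Put n = 5w+4:
(5w+4)^5 - 16(5w+4) + 5 expands to 3125w^5 + 12500w^4 + 20000w^3 + 16000w^2 + 6320w + 965,
and factoring out 5 leaves 5(625w^5 + 2500w^4 + 4000w^3 + 3200w^2 + 1264w + 193).

5(625w^5 + 2500w^4 + 4000w^3 + 3200w^2 + 1264w + 193)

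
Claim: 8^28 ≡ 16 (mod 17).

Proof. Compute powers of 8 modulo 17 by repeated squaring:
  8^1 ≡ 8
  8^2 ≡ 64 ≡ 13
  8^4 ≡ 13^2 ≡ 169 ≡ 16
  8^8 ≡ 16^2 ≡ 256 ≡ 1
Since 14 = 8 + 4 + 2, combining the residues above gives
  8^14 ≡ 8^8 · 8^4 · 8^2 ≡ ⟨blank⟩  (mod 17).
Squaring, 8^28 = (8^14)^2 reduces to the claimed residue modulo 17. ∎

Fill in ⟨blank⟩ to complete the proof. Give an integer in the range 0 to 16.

8^8 · 8^4 · 8^2 ≡ 1 · 16 · 13 = 208.
208 mod 17 = 4, so 8^14 ≡ 4 (mod 17).

4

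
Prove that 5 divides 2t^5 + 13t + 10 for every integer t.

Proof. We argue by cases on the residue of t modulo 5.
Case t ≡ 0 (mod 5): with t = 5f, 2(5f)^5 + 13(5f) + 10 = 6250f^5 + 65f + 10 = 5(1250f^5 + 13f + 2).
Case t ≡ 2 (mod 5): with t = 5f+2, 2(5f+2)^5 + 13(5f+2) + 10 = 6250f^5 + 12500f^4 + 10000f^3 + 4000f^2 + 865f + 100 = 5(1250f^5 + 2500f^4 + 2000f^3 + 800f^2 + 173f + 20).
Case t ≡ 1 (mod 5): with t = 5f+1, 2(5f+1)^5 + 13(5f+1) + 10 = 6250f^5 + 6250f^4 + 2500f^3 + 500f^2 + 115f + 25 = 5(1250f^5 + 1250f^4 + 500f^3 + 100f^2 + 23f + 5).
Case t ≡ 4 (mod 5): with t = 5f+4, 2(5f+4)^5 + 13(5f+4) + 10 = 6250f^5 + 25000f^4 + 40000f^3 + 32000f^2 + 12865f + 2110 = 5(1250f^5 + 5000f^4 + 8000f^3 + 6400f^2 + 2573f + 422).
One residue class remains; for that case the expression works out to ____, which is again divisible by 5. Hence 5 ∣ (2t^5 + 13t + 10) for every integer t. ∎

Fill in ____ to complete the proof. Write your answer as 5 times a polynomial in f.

Only t ≡ 3 (mod 5) is unaccounted for. Put t = 5f+3:
2(5f+3)^5 + 13(5f+3) + 10 expands to 6250f^5 + 18750f^4 + 22500f^3 + 13500f^2 + 4115f + 535,
and factoring out 5 leaves 5(1250f^5 + 3750f^4 + 4500f^3 + 2700f^2 + 823f + 107).

5(1250f^5 + 3750f^4 + 4500f^3 + 2700f^2 + 823f + 107)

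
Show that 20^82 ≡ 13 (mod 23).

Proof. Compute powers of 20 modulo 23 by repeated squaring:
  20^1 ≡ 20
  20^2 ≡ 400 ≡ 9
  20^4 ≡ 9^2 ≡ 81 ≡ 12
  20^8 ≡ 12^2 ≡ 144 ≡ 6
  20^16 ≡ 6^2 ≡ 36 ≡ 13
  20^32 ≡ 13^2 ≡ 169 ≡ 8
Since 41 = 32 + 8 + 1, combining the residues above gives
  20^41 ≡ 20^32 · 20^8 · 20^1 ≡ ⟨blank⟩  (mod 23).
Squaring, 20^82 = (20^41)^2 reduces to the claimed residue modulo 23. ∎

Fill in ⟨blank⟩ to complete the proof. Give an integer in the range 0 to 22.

Multiply the listed residues: 8 · 6 · 20 = 48 → 960.
Reducing modulo 23: 960 = 41·23 + 17, so 20^41 ≡ 17.

17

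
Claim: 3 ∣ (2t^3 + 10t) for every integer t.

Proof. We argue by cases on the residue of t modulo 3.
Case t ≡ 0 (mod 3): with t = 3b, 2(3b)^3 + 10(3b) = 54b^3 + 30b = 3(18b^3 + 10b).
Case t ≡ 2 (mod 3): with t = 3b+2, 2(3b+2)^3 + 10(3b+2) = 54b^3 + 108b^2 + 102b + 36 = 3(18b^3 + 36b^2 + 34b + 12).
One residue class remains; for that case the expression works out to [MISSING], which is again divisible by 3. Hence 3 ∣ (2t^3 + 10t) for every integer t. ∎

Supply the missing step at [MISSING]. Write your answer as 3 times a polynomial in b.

Only t ≡ 1 (mod 3) is unaccounted for. Put t = 3b+1:
2(3b+1)^3 + 10(3b+1) expands to 54b^3 + 54b^2 + 48b + 12,
and factoring out 3 leaves 3(18b^3 + 18b^2 + 16b + 4).

3(18b^3 + 18b^2 + 16b + 4)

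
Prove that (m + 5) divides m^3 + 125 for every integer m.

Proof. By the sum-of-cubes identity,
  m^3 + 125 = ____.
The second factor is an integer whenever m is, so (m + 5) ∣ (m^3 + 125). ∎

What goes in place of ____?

(m + 5)(m^2 - 5m + 25)

a^3 + b^3 = (a + b)(a^2 - ab + b^2). With a = m, b = 5:
m^3 + 125 = (m + 5)(m^2 - 5m + 25).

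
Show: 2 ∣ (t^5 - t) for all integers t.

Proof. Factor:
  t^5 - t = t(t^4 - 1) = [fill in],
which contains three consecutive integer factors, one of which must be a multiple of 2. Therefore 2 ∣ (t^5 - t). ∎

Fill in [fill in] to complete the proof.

(t - 1)t(t + 1)(t^2 + 1)

t^4 - 1 = (t^2 - 1)(t^2 + 1), and t^2 - 1 = (t-1)(t+1).
So t(t^4 - 1) = (t - 1)t(t + 1)(t^2 + 1).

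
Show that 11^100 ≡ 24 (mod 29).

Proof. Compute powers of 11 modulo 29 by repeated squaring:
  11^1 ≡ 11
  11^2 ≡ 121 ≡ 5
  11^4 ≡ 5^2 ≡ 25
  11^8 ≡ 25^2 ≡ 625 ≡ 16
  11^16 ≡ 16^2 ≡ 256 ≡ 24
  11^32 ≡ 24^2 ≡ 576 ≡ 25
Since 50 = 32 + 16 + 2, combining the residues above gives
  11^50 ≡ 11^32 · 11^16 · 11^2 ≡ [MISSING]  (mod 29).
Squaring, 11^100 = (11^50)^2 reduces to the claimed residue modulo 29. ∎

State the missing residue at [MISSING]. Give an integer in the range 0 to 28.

11^32 · 11^16 · 11^2 ≡ 25 · 24 · 5 = 3000.
3000 mod 29 = 13, so 11^50 ≡ 13 (mod 29).

13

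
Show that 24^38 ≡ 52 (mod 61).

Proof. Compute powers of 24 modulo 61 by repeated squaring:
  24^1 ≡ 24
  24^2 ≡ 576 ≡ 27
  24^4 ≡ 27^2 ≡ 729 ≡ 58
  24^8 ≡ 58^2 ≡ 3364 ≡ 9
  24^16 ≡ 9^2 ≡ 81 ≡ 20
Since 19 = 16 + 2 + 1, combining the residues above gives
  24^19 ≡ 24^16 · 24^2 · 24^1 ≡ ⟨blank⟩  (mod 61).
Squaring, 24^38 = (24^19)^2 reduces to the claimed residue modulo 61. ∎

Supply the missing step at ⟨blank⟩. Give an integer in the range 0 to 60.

28

Multiply the listed residues: 20 · 27 · 24 = 540 → 12960.
Reducing modulo 61: 12960 = 212·61 + 28, so 24^19 ≡ 28.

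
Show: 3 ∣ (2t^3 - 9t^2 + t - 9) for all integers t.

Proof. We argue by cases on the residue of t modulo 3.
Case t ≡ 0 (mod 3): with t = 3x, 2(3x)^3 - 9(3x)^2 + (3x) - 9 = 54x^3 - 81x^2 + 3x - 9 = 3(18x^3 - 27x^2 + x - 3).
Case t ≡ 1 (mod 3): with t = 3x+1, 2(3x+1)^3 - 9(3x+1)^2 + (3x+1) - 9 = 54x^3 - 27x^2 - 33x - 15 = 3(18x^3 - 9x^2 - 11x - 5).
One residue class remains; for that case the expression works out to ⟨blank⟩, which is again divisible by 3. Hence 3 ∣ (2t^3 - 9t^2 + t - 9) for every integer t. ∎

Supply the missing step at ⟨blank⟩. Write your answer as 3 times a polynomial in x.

The residues treated are {0, 1}, so the missing case is t ≡ 2 (mod 3); write t = 3x+2.
Then 2(3x+2)^3 - 9(3x+2)^2 + (3x+2) - 9 = 54x^3 + 27x^2 - 33x - 27 = 3(18x^3 + 9x^2 - 11x - 9).

3(18x^3 + 9x^2 - 11x - 9)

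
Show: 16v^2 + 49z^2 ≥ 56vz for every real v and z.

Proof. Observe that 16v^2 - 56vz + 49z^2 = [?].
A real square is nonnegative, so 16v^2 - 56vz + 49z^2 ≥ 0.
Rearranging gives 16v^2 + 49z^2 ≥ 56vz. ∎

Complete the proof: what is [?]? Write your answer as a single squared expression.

(4v - 7z)^2

16v^2 - 56vz + 49z^2 is a perfect-square trinomial: the outer terms are (4v)^2 and (7z)^2, and the cross term is -2·4v·7z.
So 16v^2 - 56vz + 49z^2 = (4v - 7z)^2 ≥ 0.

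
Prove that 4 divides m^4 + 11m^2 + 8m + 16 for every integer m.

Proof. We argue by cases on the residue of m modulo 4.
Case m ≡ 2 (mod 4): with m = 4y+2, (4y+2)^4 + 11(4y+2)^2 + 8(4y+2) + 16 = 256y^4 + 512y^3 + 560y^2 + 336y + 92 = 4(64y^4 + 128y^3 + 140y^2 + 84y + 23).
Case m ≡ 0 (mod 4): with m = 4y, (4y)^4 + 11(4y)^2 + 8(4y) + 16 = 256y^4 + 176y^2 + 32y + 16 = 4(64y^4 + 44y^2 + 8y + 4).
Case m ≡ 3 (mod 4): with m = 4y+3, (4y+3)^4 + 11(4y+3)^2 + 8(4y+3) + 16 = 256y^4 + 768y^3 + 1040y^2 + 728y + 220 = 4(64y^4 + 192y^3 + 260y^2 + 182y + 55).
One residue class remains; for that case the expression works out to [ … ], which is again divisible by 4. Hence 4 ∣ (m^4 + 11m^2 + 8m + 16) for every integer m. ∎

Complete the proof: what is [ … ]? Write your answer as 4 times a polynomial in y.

Only m ≡ 1 (mod 4) is unaccounted for. Put m = 4y+1:
(4y+1)^4 + 11(4y+1)^2 + 8(4y+1) + 16 expands to 256y^4 + 256y^3 + 272y^2 + 136y + 36,
and factoring out 4 leaves 4(64y^4 + 64y^3 + 68y^2 + 34y + 9).

4(64y^4 + 64y^3 + 68y^2 + 34y + 9)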